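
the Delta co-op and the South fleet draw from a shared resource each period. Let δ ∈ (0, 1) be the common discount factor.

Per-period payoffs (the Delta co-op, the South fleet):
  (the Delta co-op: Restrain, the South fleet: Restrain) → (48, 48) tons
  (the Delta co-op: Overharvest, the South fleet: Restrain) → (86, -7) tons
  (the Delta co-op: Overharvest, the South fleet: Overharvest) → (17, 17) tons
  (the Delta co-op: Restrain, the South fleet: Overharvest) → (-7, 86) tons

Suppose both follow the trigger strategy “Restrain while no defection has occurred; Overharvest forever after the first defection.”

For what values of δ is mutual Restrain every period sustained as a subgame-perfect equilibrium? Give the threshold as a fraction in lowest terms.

48/(1−δ) ≥ 86 + 17δ/(1−δ)
48 ≥ 86 − 69δ
δ ≥ 38/69.

38/69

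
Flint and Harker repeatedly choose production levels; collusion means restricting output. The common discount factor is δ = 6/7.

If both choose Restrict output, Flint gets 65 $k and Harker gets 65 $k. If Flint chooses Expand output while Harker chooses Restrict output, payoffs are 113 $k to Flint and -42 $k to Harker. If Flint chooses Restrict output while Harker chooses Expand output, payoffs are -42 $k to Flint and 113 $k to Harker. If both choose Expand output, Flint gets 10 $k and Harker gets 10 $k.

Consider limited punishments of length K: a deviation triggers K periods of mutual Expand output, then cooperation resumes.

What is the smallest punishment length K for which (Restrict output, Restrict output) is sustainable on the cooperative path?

2

Need Σ_{k=1}^{K} δ^k ≥ (113−65)/(65−10) = 0.8727 at δ = 6/7.
At K = 1 the sum is 0.8571 < 0.8727; at K = 2 it is 1.5918 ≥ 0.8727.
So the minimum punishment length is K = 2.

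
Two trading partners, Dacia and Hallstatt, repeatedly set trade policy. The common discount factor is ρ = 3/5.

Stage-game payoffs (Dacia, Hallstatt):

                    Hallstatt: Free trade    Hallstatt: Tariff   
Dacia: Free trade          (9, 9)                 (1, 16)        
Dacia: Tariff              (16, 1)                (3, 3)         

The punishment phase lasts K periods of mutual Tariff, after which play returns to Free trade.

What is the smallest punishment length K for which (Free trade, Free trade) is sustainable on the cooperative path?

Need Σ_{k=1}^{K} ρ^k ≥ (16−9)/(9−3) = 1.1667 at ρ = 3/5.
At K = 2 the sum is 0.9600 < 1.1667; at K = 3 it is 1.1760 ≥ 1.1667.
So the minimum punishment length is K = 3.

3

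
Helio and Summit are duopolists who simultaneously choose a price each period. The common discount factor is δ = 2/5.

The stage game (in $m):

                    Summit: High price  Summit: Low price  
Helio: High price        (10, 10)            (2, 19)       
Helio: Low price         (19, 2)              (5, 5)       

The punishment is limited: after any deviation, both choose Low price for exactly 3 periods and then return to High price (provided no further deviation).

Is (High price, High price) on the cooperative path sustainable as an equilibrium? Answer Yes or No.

A one-shot deviation gives 19 now, then 5 for 3 periods, then back to 10.
Gain from deviating: (19−10) today; loss: (10−5) in each of the next 3 periods.
No-deviation condition: (10−5)(δ+…+δ^3) ≥ 19−10, i.e. δ+…+δ^3 ≥ 9/5.
At δ = 2/5: δ+…+δ^3 = 0.6240 < 1.8000.
So cooperation is not sustainable.

No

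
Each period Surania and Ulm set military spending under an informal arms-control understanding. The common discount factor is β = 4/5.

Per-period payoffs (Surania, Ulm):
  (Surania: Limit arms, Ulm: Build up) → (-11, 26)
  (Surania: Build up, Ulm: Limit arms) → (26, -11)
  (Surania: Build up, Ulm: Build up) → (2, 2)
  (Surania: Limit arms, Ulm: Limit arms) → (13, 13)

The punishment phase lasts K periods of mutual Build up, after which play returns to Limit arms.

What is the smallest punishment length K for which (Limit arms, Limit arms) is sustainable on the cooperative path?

2

IC: β(1−β^K)/(1−β) ≥ (26−13)/(13−2) = 13/11.
With β = 4/5: need 1 − β^K ≥ 13/11·(1−4/5)/(4/5), i.e. β^K ≤ 0.7045.
Since (4/5)^1 = 0.8000 and (4/5)^2 = 0.6400, the smallest such K is 2.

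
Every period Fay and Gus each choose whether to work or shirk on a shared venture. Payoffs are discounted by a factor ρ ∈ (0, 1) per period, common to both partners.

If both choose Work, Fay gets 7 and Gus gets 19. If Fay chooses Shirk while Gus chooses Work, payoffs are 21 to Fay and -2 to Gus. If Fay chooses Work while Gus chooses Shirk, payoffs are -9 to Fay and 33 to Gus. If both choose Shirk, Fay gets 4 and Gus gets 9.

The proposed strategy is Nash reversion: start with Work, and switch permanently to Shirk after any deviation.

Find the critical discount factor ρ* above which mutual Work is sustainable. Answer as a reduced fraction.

14/17

Fay: cooperation gives 7 each period; deviation gives 21 once then 4 forever.
  7/(1−ρ) ≥ 21 + 4ρ/(1−ρ) ⇒ ρ ≥ 14/17.
Gus: cooperation gives 19 each period; deviation gives 33 once then 9 forever.
  ρ ≥ 14/24 = 7/12.
Both must hold, so the binding constraint is Fay's: ρ ≥ 14/17.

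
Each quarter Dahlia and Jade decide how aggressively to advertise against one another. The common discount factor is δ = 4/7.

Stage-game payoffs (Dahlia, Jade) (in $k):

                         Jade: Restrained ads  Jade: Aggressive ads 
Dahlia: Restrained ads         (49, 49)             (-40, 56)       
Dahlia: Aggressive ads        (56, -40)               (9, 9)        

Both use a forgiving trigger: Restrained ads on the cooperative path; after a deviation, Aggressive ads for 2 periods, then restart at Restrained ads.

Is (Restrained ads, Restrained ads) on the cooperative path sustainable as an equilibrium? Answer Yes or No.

Yes

Comparing payoff streams over the 3 periods until play realigns: cooperate → 49(1+δ+…+δ^2); deviate → 56 + 9(δ+…+δ^2).
Cooperation is sustained iff (49−9)(δ+…+δ^2) ≥ 56−49.
δ+…+δ^2 = 4/7·(1−(4/7)^2)/(1−4/7) = 0.8980, and (56−49)/(49−9) = 0.1750.
0.8980 ≥ 0.1750, so cooperation is sustainable.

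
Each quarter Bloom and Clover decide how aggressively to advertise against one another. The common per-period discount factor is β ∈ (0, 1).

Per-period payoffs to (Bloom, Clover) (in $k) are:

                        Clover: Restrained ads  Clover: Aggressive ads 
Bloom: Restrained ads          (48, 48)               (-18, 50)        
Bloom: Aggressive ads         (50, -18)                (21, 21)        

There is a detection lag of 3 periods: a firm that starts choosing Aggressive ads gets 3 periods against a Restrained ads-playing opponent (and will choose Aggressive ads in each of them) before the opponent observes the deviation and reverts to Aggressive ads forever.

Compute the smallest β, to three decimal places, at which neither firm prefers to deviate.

0.410

Deviating for the 3 undetected periods gains 50−48 = 2 per period over cooperation, then loses 48−21 = 27 per period forever once punishment starts.
Gain: 2(1 + β + … + β^2); loss: 27·β^3/(1−β).
No profitable deviation ⇔ 2(1−β^3) ≤ 27·β^3, i.e. β^3 ≥ 2/(2+27) = 2/29.
Hence β ≥ (2/29)^(1/3) ≈ 0.410.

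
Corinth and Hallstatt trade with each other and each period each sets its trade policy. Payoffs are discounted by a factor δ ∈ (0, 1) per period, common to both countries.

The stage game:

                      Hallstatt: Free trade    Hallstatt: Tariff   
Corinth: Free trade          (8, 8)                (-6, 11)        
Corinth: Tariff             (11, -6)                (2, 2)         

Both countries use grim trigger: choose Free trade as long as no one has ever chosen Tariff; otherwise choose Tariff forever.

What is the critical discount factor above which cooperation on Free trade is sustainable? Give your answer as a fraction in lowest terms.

1/3

Under grim trigger the critical discount factor is (T−C)/(T−P) with T = 11, C = 8, P = 2.
δ* = (11−8)/(11−2) = 3/9 = 1/3.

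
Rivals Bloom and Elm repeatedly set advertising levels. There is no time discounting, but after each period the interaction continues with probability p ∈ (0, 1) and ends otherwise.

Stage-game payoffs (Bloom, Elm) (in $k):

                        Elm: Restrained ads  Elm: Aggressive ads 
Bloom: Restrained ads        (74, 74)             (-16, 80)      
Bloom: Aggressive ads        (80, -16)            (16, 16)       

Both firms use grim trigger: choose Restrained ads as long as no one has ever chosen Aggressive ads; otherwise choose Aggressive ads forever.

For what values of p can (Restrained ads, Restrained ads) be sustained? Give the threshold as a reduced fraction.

With no time discounting, the continuation probability p plays the role of the discount factor.
Grim-trigger IC: 74/(1−p) ≥ 80 + 16p/(1−p) ⇒ p ≥ (80−74)/(80−16) = 3/32.

3/32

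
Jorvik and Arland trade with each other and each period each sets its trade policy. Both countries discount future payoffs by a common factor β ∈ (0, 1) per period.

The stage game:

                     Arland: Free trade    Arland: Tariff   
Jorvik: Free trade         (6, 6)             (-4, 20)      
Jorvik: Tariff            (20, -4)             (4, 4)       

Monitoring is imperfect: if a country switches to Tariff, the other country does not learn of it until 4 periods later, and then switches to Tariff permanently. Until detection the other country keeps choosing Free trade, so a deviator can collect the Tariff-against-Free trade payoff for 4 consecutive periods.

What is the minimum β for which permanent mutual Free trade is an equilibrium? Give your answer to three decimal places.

0.967

A deviator earns 20 for 4 periods, then 4 forever; cooperating earns 6 forever. Multiplying the IC by (1−β):
6 ≥ 20(1−β^4) + 4β^4, so 16·β^4 ≥ 14 and β^4 ≥ 7/8.
β ≥ (7/8)^(1/4) ≈ 0.967.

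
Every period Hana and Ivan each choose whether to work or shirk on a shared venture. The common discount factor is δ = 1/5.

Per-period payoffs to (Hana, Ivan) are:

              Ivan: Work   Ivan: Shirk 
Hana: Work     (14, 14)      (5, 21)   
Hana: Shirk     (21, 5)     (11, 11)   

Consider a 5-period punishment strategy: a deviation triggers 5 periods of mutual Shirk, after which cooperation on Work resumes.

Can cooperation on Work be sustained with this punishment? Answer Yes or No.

No

Comparing payoff streams over the 6 periods until play realigns: cooperate → 14(1+δ+…+δ^5); deviate → 21 + 11(δ+…+δ^5).
Cooperation is sustained iff (14−11)(δ+…+δ^5) ≥ 21−14.
δ+…+δ^5 = 1/5·(1−(1/5)^5)/(1−1/5) = 0.2499, and (21−14)/(14−11) = 2.3333.
0.2499 < 2.3333, so cooperation is not sustainable.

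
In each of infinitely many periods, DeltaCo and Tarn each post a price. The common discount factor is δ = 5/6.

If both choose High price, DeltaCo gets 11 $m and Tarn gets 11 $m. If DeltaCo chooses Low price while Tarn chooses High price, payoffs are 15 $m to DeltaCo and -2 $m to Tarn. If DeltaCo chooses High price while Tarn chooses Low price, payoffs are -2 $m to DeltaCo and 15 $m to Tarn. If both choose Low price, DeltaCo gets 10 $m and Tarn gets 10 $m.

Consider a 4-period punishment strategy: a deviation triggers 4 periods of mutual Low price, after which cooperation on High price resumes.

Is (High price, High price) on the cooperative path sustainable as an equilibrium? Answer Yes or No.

No

A one-shot deviation gives 15 now, then 10 for 4 periods, then back to 11.
Gain from deviating: (15−11) today; loss: (11−10) in each of the next 4 periods.
No-deviation condition: (11−10)(δ+…+δ^4) ≥ 15−11, i.e. δ+…+δ^4 ≥ 4.
At δ = 5/6: δ+…+δ^4 = 2.5887 < 4.0000.
So cooperation is not sustainable.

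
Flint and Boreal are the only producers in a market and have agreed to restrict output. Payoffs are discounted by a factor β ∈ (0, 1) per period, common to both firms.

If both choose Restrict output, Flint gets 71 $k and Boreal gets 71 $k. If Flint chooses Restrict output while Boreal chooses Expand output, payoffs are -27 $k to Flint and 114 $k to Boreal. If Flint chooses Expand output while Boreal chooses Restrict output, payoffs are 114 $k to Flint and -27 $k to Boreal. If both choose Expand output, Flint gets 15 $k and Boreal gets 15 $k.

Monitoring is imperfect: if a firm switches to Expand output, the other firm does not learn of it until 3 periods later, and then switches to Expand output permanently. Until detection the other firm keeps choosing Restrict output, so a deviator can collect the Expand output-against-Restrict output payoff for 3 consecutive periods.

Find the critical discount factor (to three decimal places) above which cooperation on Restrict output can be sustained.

Deviating for the 3 undetected periods gains 114−71 = 43 per period over cooperation, then loses 71−15 = 56 per period forever once punishment starts.
Gain: 43(1 + β + … + β^2); loss: 56·β^3/(1−β).
No profitable deviation ⇔ 43(1−β^3) ≤ 56·β^3, i.e. β^3 ≥ 43/(43+56) = 43/99.
Hence β ≥ (43/99)^(1/3) ≈ 0.757.

0.757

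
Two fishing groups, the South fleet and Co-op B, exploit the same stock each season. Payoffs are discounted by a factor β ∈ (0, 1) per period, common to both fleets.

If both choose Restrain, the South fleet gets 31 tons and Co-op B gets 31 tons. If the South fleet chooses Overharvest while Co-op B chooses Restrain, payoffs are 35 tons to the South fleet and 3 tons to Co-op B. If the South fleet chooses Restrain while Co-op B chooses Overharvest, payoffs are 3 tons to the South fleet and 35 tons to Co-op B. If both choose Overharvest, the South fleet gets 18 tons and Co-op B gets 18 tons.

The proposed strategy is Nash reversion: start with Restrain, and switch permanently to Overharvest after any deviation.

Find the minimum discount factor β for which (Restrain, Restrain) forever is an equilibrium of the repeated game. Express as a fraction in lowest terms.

Under grim trigger the critical discount factor is (T−C)/(T−P) with T = 35, C = 31, P = 18.
β* = (35−31)/(35−18) = 4/17.

4/17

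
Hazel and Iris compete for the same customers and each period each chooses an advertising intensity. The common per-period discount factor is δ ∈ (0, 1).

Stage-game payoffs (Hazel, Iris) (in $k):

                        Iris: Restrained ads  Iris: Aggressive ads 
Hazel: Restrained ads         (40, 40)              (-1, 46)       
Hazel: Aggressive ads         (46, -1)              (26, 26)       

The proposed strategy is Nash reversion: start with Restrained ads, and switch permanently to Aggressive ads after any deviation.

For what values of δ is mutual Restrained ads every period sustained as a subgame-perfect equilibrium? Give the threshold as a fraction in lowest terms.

Cooperation forever yields 40 each period: 40/(1−δ).
Deviating yields 46 once, then 26 forever: 46 + 26δ/(1−δ).
No profitable deviation requires 40/(1−δ) ≥ 46 + 26δ/(1−δ).
Multiplying by (1−δ): 40 ≥ 46(1−δ) + 26δ = 46 − 20δ.
So 20δ ≥ 6, i.e. δ ≥ 6/20 = 3/10.

3/10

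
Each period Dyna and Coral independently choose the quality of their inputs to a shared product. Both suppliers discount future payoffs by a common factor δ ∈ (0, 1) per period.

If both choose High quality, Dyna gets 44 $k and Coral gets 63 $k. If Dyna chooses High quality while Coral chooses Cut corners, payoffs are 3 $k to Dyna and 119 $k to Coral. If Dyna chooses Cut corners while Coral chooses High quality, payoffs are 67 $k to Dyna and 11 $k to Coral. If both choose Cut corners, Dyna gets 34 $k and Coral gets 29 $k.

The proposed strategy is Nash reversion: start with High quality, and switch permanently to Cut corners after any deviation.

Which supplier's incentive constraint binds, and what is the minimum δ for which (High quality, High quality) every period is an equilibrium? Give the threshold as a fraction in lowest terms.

Dyna; δ ≥ 23/33

For Dyna: deviation gain 67−44 = 23, per-period punishment loss 44−34 = 10. IC gives δ ≥ 23/33.
For Coral: gain 56, loss 34 per period, so δ ≥ 56/90 = 28/45.
The tighter constraint is Dyna's, so cooperation needs δ ≥ 23/33.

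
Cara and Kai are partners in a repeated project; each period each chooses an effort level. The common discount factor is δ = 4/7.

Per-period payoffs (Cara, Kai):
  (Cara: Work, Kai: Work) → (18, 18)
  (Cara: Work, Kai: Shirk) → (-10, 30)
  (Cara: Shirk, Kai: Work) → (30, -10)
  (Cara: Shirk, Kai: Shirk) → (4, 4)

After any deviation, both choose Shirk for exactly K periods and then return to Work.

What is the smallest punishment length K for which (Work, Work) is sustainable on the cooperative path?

IC: δ(1−δ^K)/(1−δ) ≥ (30−18)/(18−4) = 6/7.
With δ = 4/7: need 1 − δ^K ≥ 6/7·(1−4/7)/(4/7), i.e. δ^K ≤ 0.3571.
Since (4/7)^1 = 0.5714 and (4/7)^2 = 0.3265, the smallest such K is 2.

2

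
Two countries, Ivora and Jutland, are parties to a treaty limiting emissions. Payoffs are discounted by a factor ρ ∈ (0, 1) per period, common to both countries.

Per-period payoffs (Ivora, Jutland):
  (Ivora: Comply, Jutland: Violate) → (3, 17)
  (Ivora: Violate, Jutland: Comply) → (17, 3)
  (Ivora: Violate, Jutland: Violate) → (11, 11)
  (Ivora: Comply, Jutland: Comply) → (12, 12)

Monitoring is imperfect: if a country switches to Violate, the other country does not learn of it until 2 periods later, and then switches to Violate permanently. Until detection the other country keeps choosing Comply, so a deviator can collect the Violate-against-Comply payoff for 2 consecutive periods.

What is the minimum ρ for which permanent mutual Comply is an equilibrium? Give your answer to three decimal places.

0.913

A deviator earns 17 for 2 periods, then 11 forever; cooperating earns 12 forever. Multiplying the IC by (1−ρ):
12 ≥ 17(1−ρ^2) + 11ρ^2, so 6·ρ^2 ≥ 5 and ρ^2 ≥ 5/6.
ρ ≥ (5/6)^(1/2) ≈ 0.913.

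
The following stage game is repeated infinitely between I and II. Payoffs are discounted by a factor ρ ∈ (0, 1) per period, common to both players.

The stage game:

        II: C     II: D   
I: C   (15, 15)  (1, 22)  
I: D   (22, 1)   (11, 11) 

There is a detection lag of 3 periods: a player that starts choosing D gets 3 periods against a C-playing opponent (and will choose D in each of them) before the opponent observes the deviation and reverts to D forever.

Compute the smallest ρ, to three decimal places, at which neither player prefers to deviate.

A deviator earns 22 for 3 periods, then 11 forever; cooperating earns 15 forever. Multiplying the IC by (1−ρ):
15 ≥ 22(1−ρ^3) + 11ρ^3, so 11·ρ^3 ≥ 7 and ρ^3 ≥ 7/11.
ρ ≥ (7/11)^(1/3) ≈ 0.860.

0.860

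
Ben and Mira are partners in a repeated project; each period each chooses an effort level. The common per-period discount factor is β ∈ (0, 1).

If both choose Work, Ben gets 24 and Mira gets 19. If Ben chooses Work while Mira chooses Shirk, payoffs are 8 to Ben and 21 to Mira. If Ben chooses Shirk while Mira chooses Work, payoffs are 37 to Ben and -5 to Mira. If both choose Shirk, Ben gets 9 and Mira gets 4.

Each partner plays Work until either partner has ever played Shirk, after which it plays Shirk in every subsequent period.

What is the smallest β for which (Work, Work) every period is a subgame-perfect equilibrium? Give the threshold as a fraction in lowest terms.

13/28

For Ben: deviation gain 37−24 = 13, per-period punishment loss 24−9 = 15. IC gives β ≥ 13/28.
For Mira: gain 2, loss 15 per period, so β ≥ 2/17.
The tighter constraint is Ben's, so cooperation needs β ≥ 13/28.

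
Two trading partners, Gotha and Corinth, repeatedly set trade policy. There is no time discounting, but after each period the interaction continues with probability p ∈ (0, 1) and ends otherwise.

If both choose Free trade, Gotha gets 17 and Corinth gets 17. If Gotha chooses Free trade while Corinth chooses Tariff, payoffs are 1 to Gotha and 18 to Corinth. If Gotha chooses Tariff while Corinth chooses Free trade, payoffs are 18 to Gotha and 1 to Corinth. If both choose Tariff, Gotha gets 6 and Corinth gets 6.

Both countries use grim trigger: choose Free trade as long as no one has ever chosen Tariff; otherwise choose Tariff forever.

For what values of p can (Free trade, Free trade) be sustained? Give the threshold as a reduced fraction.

Expected cooperation value is 17 + p·17 + p²·17 + … = 17/(1−p); deviation gives 18 + p·6/(1−p).
17 ≥ 18(1−p) + 6p ⇒ 12p ≥ 1 ⇒ p ≥ 1/12.

1/12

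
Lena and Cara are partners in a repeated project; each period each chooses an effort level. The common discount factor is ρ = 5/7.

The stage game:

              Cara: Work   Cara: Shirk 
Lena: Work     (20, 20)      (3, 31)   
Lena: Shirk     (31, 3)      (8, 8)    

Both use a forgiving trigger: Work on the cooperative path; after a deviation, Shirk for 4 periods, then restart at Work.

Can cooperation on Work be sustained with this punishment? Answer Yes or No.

Yes

IC: ρ+…+ρ^4 ≥ (31−20)/(20−8) = 11/12.
At ρ = 5/7: partial sum = 1.8492 ≥ 0.9167. Cooperation sustainable.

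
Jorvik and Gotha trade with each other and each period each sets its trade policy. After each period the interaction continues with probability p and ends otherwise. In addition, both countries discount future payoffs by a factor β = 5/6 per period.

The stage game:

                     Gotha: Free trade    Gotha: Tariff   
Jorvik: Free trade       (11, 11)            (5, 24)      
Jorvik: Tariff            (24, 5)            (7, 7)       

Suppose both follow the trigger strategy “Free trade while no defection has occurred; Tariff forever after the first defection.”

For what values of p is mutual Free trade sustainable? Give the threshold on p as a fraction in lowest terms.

78/85

Expected continuation weight on next period's payoff is β·p = 5/6·p, which plays the role of the discount factor.
Cooperation requires 5/6·p ≥ (24−11)/(24−7) = 13/17, hence p ≥ 78/85.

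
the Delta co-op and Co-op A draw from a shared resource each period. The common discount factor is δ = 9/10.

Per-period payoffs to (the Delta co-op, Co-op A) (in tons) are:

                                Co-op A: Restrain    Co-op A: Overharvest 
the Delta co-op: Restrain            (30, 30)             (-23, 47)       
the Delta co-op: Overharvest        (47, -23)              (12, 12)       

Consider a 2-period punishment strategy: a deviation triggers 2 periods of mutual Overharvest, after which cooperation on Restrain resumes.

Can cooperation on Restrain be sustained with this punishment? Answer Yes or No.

Yes

IC: δ+…+δ^2 ≥ (47−30)/(30−12) = 17/18.
At δ = 9/10: partial sum = 1.7100 ≥ 0.9444. Cooperation sustainable.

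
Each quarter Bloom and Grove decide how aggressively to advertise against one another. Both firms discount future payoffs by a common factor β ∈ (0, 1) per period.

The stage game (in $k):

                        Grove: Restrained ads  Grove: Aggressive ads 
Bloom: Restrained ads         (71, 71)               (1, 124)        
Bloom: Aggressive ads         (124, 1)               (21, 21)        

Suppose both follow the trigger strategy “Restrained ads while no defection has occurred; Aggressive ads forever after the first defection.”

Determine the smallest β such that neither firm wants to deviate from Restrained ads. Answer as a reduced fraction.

53/103

Cooperation forever yields 71 each period: 71/(1−β).
Deviating yields 124 once, then 21 forever: 124 + 21β/(1−β).
No profitable deviation requires 71/(1−β) ≥ 124 + 21β/(1−β).
Multiplying by (1−β): 71 ≥ 124(1−β) + 21β = 124 − 103β.
So 103β ≥ 53, i.e. β ≥ 53/103.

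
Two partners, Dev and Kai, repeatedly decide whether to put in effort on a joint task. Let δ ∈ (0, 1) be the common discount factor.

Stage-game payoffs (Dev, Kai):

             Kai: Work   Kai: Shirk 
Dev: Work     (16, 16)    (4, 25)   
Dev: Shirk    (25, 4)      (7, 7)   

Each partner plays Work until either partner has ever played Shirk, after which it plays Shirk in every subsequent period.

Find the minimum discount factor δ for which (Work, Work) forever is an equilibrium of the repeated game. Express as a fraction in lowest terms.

1/2

One-period gain from deviating is 25 − 16 = 9. The loss is 16 − 7 = 9 in every subsequent period, with present value 9·δ/(1−δ).
Deviation is unprofitable when 9·δ/(1−δ) ≥ 9, i.e. δ/(1−δ) ≥ 1.
Equivalently δ ≥ 9/(9+9) = 1/2.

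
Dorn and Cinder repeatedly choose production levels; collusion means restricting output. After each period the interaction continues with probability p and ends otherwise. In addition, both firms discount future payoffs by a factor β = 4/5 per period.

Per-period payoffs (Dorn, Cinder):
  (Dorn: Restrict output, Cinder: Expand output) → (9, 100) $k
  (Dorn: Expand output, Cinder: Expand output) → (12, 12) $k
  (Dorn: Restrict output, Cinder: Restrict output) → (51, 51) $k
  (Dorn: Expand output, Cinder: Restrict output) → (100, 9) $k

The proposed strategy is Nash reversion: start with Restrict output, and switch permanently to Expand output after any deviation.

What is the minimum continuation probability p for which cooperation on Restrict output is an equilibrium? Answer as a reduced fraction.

With continuation probability p and discount β, the effective per-period discount factor is βp.
Grim-trigger IC: βp ≥ (100−51)/(100−12) = 49/88.
So p ≥ (49/88)/(4/5) = 245/352.

245/352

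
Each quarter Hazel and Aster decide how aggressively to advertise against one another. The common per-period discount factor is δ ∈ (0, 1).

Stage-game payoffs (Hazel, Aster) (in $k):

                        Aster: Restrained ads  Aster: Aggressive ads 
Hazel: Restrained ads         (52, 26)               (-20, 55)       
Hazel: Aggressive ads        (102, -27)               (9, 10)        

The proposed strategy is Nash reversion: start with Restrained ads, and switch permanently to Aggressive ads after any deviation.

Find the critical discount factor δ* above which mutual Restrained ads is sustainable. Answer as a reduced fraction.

29/45

For Hazel: deviation gain 102−52 = 50, per-period punishment loss 52−9 = 43. IC gives δ ≥ 50/93.
For Aster: gain 29, loss 16 per period, so δ ≥ 29/45.
The tighter constraint is Aster's, so cooperation needs δ ≥ 29/45.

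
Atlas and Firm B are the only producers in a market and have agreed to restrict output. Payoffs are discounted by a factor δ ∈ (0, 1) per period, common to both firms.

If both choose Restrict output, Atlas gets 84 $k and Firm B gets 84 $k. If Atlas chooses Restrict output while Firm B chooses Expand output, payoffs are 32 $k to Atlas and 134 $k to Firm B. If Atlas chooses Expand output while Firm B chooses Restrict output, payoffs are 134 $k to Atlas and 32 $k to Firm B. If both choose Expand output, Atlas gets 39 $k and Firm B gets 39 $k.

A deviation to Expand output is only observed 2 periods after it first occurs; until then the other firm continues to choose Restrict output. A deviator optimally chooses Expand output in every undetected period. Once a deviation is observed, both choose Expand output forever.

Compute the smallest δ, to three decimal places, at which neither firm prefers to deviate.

0.725

Deviating for the 2 undetected periods gains 134−84 = 50 per period over cooperation, then loses 84−39 = 45 per period forever once punishment starts.
Gain: 50(1 + δ + … + δ^1); loss: 45·δ^2/(1−δ).
No profitable deviation ⇔ 50(1−δ^2) ≤ 45·δ^2, i.e. δ^2 ≥ 50/(50+45) = 10/19.
Hence δ ≥ (10/19)^(1/2) ≈ 0.725.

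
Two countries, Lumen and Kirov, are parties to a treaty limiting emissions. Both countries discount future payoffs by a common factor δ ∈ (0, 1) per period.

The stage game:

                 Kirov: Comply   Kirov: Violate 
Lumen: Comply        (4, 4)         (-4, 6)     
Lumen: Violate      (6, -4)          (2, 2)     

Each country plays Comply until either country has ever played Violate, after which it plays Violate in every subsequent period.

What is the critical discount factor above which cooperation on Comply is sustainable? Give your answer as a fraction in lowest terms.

1/2

Cooperation forever yields 4 each period: 4/(1−δ).
Deviating yields 6 once, then 2 forever: 6 + 2δ/(1−δ).
No profitable deviation requires 4/(1−δ) ≥ 6 + 2δ/(1−δ).
Multiplying by (1−δ): 4 ≥ 6(1−δ) + 2δ = 6 − 4δ.
So 4δ ≥ 2, i.e. δ ≥ 2/4 = 1/2.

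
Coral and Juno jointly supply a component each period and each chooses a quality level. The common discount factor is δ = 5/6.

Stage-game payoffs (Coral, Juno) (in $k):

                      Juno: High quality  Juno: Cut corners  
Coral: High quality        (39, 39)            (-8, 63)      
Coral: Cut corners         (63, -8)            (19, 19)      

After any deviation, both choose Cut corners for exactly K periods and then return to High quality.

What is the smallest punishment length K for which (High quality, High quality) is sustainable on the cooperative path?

2

No profitable deviation requires (39−19)(δ+…+δ^K) ≥ 63−39, i.e. δ+…+δ^K ≥ 6/5 ≈ 1.2000.
With δ = 5/6, the partial sums are K=1: 0.8333, K=2: 1.5278.
K = 2 is the first length at which the sum reaches 1.2000.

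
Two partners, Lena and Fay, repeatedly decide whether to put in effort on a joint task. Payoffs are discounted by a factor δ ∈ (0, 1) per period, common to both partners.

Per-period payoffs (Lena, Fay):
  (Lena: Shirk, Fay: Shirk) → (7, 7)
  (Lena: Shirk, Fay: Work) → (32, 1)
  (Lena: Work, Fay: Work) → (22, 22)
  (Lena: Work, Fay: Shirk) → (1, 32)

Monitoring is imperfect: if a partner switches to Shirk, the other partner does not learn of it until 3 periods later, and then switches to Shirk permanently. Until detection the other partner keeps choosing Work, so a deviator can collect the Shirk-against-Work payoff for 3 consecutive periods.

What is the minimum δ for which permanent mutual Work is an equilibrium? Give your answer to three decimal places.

0.737

The best deviation is to choose Shirk for all 3 undetected periods, earning 32 each, then 7 forever once detected.
Deviation value: 32(1−δ^3)/(1−δ) + 7δ^3/(1−δ); cooperation value: 22/(1−δ).
IC: 22 ≥ 32(1−δ^3) + 7δ^3 = 32 − 25δ^3.
So δ^3 ≥ 10/25 = 2/5, giving δ ≥ (2/5)^(1/3) ≈ 0.737.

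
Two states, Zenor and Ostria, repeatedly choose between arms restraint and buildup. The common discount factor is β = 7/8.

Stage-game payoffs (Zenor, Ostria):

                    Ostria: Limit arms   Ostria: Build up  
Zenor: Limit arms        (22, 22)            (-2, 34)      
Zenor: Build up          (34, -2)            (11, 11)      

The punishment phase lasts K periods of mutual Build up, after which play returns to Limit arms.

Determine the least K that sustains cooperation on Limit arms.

2

No profitable deviation requires (22−11)(β+…+β^K) ≥ 34−22, i.e. β+…+β^K ≥ 12/11 ≈ 1.0909.
With β = 7/8, the partial sums are K=1: 0.8750, K=2: 1.6406.
K = 2 is the first length at which the sum reaches 1.0909.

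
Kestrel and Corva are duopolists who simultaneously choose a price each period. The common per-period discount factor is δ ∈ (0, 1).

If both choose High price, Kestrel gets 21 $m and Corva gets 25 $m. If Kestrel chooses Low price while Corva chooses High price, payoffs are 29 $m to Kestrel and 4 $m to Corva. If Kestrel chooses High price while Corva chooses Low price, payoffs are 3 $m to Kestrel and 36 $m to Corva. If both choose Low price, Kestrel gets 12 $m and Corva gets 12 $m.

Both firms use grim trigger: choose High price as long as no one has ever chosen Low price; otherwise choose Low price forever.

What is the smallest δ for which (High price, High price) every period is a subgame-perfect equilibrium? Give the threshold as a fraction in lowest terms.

For Kestrel: deviation gain 29−21 = 8, per-period punishment loss 21−12 = 9. IC gives δ ≥ 8/17.
For Corva: gain 11, loss 13 per period, so δ ≥ 11/24.
The tighter constraint is Kestrel's, so cooperation needs δ ≥ 8/17.

8/17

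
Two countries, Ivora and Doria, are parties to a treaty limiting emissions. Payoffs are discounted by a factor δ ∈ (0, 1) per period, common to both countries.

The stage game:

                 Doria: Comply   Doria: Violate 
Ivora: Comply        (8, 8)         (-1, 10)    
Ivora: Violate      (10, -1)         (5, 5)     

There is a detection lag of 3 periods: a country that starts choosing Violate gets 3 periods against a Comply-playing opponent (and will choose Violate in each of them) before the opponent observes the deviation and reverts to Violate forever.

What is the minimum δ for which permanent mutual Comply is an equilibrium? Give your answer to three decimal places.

A deviator earns 10 for 3 periods, then 5 forever; cooperating earns 8 forever. Multiplying the IC by (1−δ):
8 ≥ 10(1−δ^3) + 5δ^3, so 5·δ^3 ≥ 2 and δ^3 ≥ 2/5.
δ ≥ (2/5)^(1/3) ≈ 0.737.

0.737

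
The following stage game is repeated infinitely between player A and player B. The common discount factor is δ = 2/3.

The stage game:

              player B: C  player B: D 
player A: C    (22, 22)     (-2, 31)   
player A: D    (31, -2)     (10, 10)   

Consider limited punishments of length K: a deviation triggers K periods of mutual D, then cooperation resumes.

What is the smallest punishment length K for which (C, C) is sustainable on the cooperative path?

IC: δ(1−δ^K)/(1−δ) ≥ (31−22)/(22−10) = 3/4.
With δ = 2/3: need 1 − δ^K ≥ 3/4·(1−2/3)/(2/3), i.e. δ^K ≤ 0.6250.
Since (2/3)^1 = 0.6667 and (2/3)^2 = 0.4444, the smallest such K is 2.

2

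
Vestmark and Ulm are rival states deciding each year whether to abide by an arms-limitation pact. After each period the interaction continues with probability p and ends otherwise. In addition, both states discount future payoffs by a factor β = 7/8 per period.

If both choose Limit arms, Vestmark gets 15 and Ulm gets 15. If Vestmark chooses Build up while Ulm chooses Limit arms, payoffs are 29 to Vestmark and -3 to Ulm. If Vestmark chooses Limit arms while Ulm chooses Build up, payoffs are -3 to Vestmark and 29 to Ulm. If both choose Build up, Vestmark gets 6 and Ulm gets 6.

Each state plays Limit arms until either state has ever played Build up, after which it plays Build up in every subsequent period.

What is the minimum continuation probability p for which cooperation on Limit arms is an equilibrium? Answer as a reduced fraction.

Expected continuation weight on next period's payoff is β·p = 7/8·p, which plays the role of the discount factor.
Cooperation requires 7/8·p ≥ (29−15)/(29−6) = 14/23, hence p ≥ 16/23.

16/23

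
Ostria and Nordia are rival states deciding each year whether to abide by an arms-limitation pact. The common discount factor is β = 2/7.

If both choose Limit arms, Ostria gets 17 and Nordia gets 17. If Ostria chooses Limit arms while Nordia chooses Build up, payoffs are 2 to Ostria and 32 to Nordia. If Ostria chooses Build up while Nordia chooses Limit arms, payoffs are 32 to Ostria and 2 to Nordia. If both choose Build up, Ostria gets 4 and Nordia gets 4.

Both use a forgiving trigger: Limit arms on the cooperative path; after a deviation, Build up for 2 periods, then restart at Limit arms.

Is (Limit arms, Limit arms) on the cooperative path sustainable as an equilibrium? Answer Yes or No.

No

A one-shot deviation gives 32 now, then 4 for 2 periods, then back to 17.
Gain from deviating: (32−17) today; loss: (17−4) in each of the next 2 periods.
No-deviation condition: (17−4)(β+…+β^2) ≥ 32−17, i.e. β+…+β^2 ≥ 15/13.
At β = 2/7: β+…+β^2 = 0.3673 < 1.1538.
So cooperation is not sustainable.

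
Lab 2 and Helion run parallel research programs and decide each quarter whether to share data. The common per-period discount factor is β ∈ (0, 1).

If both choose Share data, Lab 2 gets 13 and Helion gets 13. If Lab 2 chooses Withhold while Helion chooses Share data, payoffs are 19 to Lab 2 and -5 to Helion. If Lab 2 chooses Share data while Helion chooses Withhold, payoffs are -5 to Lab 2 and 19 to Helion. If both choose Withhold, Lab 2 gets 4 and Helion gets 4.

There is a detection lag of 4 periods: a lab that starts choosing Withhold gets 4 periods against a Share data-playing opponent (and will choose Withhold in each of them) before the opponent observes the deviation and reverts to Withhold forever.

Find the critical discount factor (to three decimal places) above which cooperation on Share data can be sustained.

Deviating for the 4 undetected periods gains 19−13 = 6 per period over cooperation, then loses 13−4 = 9 per period forever once punishment starts.
Gain: 6(1 + β + … + β^3); loss: 9·β^4/(1−β).
No profitable deviation ⇔ 6(1−β^4) ≤ 9·β^4, i.e. β^4 ≥ 6/(6+9) = 2/5.
Hence β ≥ (2/5)^(1/4) ≈ 0.795.

0.795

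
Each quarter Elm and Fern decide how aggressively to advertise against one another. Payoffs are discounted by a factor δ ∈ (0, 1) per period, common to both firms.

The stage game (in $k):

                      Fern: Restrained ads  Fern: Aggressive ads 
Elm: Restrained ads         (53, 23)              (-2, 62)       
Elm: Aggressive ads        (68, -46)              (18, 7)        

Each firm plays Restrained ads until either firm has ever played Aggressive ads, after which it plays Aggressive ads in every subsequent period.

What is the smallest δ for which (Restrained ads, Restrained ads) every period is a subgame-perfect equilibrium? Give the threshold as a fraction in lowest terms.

Elm: cooperation gives 53 each period; deviation gives 68 once then 18 forever.
  53/(1−δ) ≥ 68 + 18δ/(1−δ) ⇒ δ ≥ 15/50 = 3/10.
Fern: cooperation gives 23 each period; deviation gives 62 once then 7 forever.
  δ ≥ 39/55.
Both must hold, so the binding constraint is Fern's: δ ≥ 39/55.

39/55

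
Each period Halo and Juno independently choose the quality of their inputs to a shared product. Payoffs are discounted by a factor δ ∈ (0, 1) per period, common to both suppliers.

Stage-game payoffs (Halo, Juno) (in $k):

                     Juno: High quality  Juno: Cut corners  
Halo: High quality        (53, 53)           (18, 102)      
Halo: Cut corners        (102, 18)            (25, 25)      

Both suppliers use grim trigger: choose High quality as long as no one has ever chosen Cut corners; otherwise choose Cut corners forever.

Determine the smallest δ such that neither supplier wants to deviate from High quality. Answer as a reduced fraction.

7/11

One-period gain from deviating is 102 − 53 = 49. The loss is 53 − 25 = 28 in every subsequent period, with present value 28·δ/(1−δ).
Deviation is unprofitable when 28·δ/(1−δ) ≥ 49, i.e. δ/(1−δ) ≥ 7/4.
Equivalently δ ≥ 49/(49+28) = 7/11.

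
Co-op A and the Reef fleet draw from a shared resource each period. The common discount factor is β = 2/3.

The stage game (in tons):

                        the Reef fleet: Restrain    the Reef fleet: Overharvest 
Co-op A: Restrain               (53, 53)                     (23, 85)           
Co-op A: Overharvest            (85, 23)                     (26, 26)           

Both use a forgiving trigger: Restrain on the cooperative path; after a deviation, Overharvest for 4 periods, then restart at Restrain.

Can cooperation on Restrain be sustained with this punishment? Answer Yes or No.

IC: β+…+β^4 ≥ (85−53)/(53−26) = 32/27.
At β = 2/3: partial sum = 1.6049 ≥ 1.1852. Cooperation sustainable.

Yes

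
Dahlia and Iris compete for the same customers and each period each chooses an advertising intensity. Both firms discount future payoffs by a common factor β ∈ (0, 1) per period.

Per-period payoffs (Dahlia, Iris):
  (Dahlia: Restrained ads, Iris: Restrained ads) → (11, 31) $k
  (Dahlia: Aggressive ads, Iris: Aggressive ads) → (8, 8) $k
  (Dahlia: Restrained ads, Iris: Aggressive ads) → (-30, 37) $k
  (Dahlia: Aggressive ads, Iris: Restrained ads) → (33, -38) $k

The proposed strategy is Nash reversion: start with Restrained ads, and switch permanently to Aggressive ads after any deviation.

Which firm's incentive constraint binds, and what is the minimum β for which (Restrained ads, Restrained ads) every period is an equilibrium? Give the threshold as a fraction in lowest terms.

Dahlia's threshold: (33−11)/(33−8) = 22/25.
Iris's threshold: (37−31)/(37−8) = 6/29.
22/25 > 6/29, so Dahlia binds and β* = 22/25.

Dahlia; β ≥ 22/25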